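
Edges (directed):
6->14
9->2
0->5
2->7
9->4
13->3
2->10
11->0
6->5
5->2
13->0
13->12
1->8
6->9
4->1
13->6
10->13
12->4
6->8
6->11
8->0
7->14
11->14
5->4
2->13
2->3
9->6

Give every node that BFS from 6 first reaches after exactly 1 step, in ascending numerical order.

5, 8, 9, 11, 14

Level 0: 6
Level 1: 5, 8, 9, 11, 14
Level 2: 0, 2, 4
Level 3: 1, 3, 7, 10, 13
Level 4: 12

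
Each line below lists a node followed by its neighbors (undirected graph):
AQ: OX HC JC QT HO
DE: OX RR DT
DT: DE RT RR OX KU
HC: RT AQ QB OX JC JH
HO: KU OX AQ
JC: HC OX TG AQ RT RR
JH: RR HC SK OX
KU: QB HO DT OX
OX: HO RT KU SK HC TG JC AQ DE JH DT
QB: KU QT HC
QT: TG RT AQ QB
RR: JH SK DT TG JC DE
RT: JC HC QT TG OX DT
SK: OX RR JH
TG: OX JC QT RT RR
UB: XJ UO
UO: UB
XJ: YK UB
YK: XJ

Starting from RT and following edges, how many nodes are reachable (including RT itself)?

BFS from RT visits: RT, DT, HC, JC, OX, QT, TG, DE, KU, RR, AQ, JH, QB, HO, SK
Reachable nodes: 15 of 19 total.

15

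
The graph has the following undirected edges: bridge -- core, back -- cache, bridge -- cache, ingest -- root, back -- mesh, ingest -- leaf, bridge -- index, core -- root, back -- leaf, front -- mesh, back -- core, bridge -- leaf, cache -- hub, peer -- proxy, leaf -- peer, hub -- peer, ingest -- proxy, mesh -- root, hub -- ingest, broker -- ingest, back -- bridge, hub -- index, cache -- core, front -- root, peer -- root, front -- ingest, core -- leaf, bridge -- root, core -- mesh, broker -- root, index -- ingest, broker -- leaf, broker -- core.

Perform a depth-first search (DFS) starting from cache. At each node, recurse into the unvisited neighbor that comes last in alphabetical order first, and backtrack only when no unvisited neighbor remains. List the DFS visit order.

cache, hub, peer, root, mesh, front, ingest, proxy, leaf, core, broker, bridge, index, back

Visit cache
cache → hub
hub → peer
peer → root
root → mesh
mesh → front
front → ingest
ingest → proxy
ingest → leaf
leaf → core
core → broker
core → bridge
bridge → index
bridge → back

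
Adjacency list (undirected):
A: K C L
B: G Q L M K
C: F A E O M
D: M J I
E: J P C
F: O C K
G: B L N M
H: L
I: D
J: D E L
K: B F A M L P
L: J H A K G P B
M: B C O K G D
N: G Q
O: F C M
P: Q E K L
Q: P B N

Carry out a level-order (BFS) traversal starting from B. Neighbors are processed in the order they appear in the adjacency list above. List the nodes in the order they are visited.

Visit B; enqueue G, Q, L, M, K → queue [G, Q, L, M, K]
Visit G; enqueue N → queue [Q, L, M, K, N]
Visit Q; enqueue P → queue [L, M, K, N, P]
Visit L; enqueue J, H, A → queue [M, K, N, P, J, H, A]
Visit M; enqueue C, O, D → queue [K, N, P, J, H, A, C, O, D]
Visit K; enqueue F → queue [N, P, J, H, A, C, O, D, F]
Visit N → queue [P, J, H, A, C, O, D, F]
Visit P; enqueue E → queue [J, H, A, C, O, D, F, E]
Visit J → queue [H, A, C, O, D, F, E]
Visit H → queue [A, C, O, D, F, E]
Visit A → queue [C, O, D, F, E]
Visit C → queue [O, D, F, E]
Visit O → queue [D, F, E]
Visit D; enqueue I → queue [F, E, I]
Visit F → queue [E, I]
Visit E → queue [I]
Visit I → queue []

B, G, Q, L, M, K, N, P, J, H, A, C, O, D, F, E, I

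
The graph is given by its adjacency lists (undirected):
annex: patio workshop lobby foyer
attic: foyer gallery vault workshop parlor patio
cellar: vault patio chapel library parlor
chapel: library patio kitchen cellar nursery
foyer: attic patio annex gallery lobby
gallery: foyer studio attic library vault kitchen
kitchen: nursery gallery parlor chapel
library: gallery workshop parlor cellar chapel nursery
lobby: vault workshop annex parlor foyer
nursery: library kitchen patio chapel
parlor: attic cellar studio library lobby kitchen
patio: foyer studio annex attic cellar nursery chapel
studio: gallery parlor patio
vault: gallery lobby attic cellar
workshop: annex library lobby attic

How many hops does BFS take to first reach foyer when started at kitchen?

Level 0: kitchen
Level 1: chapel, gallery, nursery, parlor
Level 2: attic, cellar, foyer, library, lobby, patio, studio, vault
Level 3: annex, workshop
foyer first appears at level 2.

2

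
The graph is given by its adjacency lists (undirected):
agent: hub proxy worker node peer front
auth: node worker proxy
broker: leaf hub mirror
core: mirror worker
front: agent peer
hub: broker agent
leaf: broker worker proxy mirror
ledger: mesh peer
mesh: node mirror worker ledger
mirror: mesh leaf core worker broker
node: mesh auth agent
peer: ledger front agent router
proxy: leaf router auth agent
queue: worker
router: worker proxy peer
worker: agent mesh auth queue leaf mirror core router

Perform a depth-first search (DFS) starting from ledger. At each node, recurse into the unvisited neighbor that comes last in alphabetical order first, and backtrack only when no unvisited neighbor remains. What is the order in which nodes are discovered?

ledger, peer, router, worker, queue, mirror, mesh, node, auth, proxy, leaf, broker, hub, agent, front, core

Visit ledger
ledger → peer
peer → router
router → worker
worker → queue
worker → mirror
mirror → mesh
mesh → node
node → auth
auth → proxy
proxy → leaf
leaf → broker
broker → hub
hub → agent
agent → front
mirror → core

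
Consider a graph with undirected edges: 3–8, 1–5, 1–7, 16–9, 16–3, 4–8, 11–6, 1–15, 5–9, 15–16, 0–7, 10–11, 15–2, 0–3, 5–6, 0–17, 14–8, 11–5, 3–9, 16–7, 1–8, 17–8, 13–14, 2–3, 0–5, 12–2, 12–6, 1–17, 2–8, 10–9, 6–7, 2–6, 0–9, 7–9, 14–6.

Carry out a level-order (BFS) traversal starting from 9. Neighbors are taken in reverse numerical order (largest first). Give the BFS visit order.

9 → 16 → 10 → 7 → 5 → 3 → 0 → 15 → 11 → 6 → 1 → 8 → 2 → 17 → 14 → 12 → 4 → 13

Visit 9; enqueue 16, 10, 7, 5, 3, 0 → queue [16, 10, 7, 5, 3, 0]
Visit 16; enqueue 15 → queue [10, 7, 5, 3, 0, 15]
Visit 10; enqueue 11 → queue [7, 5, 3, 0, 15, 11]
Visit 7; enqueue 6, 1 → queue [5, 3, 0, 15, 11, 6, 1]
Visit 5 → queue [3, 0, 15, 11, 6, 1]
Visit 3; enqueue 8, 2 → queue [0, 15, 11, 6, 1, 8, 2]
Visit 0; enqueue 17 → queue [15, 11, 6, 1, 8, 2, 17]
Visit 15 → queue [11, 6, 1, 8, 2, 17]
Visit 11 → queue [6, 1, 8, 2, 17]
Visit 6; enqueue 14, 12 → queue [1, 8, 2, 17, 14, 12]
Visit 1 → queue [8, 2, 17, 14, 12]
Visit 8; enqueue 4 → queue [2, 17, 14, 12, 4]
Visit 2 → queue [17, 14, 12, 4]
Visit 17 → queue [14, 12, 4]
Visit 14; enqueue 13 → queue [12, 4, 13]
Visit 12 → queue [4, 13]
Visit 4 → queue [13]
Visit 13 → queue []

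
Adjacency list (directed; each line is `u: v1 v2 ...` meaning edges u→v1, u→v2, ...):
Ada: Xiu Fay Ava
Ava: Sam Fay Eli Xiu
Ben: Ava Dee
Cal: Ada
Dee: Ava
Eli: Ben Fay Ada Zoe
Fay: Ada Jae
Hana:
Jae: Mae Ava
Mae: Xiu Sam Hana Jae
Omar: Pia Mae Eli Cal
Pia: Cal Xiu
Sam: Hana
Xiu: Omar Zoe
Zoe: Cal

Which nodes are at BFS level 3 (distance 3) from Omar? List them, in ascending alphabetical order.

Ava, Dee

Level 0: Omar
Level 1: Cal, Eli, Mae, Pia
Level 2: Ada, Ben, Fay, Hana, Jae, Sam, Xiu, Zoe
Level 3: Ava, Dee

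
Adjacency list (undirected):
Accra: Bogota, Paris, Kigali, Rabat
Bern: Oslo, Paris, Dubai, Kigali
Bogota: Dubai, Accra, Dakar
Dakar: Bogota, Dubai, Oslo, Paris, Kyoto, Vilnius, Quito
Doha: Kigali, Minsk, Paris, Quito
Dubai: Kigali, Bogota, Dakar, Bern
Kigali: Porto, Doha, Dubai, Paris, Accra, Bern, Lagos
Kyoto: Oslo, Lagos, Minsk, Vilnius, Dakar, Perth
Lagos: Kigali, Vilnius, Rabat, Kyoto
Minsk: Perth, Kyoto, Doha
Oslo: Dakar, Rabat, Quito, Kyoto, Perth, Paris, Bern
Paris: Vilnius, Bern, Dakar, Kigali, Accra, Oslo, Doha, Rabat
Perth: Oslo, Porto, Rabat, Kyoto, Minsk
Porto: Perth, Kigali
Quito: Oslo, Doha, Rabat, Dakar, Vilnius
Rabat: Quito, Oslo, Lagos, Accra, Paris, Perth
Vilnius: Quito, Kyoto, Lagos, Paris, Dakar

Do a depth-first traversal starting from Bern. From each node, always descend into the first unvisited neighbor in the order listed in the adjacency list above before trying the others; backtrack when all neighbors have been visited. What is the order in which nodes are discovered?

Bern → Oslo → Dakar → Bogota → Dubai → Kigali → Porto → Perth → Rabat → Quito → Doha → Minsk → Kyoto → Lagos → Vilnius → Paris → Accra

Visit Bern
Bern → Oslo
Oslo → Dakar
Dakar → Bogota
Bogota → Dubai
Dubai → Kigali
Kigali → Porto
Porto → Perth
Perth → Rabat
Rabat → Quito
Quito → Doha
Doha → Minsk
Minsk → Kyoto
Kyoto → Lagos
Lagos → Vilnius
Vilnius → Paris
Paris → Accra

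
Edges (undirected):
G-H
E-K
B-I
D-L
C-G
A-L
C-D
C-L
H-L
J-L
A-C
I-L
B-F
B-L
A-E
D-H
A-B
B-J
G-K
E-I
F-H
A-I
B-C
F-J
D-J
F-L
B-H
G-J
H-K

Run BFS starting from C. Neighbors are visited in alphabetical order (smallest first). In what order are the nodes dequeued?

Visit C; enqueue A, B, D, G, L → queue [A, B, D, G, L]
Visit A; enqueue E, I → queue [B, D, G, L, E, I]
Visit B; enqueue F, H, J → queue [D, G, L, E, I, F, H, J]
Visit D → queue [G, L, E, I, F, H, J]
Visit G; enqueue K → queue [L, E, I, F, H, J, K]
Visit L → queue [E, I, F, H, J, K]
Visit E → queue [I, F, H, J, K]
Visit I → queue [F, H, J, K]
Visit F → queue [H, J, K]
Visit H → queue [J, K]
Visit J → queue [K]
Visit K → queue []

C A B D G L E I F H J K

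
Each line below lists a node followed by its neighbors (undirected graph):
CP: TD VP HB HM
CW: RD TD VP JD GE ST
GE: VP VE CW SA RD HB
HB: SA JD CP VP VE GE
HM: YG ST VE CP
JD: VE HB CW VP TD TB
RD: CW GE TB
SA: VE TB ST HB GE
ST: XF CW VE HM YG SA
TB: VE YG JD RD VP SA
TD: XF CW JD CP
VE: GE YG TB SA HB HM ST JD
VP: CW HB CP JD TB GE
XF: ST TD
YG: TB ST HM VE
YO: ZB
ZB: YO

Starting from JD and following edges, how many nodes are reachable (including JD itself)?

BFS from JD visits: JD, VE, HB, CW, VP, TD, TB, GE, YG, SA, HM, ST, CP, RD, XF
Reachable nodes: 15 of 17 total.

15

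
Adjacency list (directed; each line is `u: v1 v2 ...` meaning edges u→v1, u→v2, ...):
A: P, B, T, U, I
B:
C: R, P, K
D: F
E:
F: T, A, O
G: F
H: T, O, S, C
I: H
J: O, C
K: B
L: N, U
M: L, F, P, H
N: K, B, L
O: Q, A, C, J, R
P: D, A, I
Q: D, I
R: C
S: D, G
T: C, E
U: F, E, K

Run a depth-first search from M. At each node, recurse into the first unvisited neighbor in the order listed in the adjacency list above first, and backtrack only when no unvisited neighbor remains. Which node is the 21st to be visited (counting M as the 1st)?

Visit M
M → L
L → N
N → K
K → B
L → U
U → F
F → T
T → C
C → R
C → P
P → D
P → A
A → I
I → H
H → O
O → Q
O → J
H → S
S → G
T → E

Visit order: M, L, N, K, B, U, F, T, C, R, P, D, A, I, H, O, Q, J, S, G, E

E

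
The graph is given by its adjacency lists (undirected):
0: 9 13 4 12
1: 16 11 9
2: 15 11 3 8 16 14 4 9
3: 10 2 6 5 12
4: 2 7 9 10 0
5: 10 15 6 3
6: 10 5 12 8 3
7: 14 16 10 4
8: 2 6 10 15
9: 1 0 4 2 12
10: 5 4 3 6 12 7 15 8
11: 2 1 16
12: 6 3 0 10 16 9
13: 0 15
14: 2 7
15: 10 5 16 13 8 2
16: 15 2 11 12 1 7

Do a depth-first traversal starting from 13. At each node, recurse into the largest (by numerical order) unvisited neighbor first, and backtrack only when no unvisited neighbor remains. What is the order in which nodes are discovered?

Visit 13
13 → 15
15 → 16
16 → 12
12 → 10
10 → 8
8 → 6
6 → 5
5 → 3
3 → 2
2 → 14
14 → 7
7 → 4
4 → 9
9 → 1
1 → 11
9 → 0

13 → 15 → 16 → 12 → 10 → 8 → 6 → 5 → 3 → 2 → 14 → 7 → 4 → 9 → 1 → 11 → 0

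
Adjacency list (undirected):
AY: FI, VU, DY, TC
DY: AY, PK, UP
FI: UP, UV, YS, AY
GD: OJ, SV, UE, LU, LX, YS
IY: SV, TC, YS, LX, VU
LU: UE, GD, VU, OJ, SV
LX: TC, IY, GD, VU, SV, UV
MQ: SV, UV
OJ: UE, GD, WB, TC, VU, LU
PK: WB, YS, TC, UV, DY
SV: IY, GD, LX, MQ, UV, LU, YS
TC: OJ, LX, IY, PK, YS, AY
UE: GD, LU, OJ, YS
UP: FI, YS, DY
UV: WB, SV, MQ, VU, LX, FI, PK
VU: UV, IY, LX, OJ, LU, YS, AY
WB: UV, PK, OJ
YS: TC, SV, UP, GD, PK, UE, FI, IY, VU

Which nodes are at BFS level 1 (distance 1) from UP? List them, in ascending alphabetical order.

DY, FI, YS

Level 0: UP
Level 1: DY, FI, YS
Level 2: AY, GD, IY, PK, SV, TC, UE, UV, VU
Level 3: LU, LX, MQ, OJ, WB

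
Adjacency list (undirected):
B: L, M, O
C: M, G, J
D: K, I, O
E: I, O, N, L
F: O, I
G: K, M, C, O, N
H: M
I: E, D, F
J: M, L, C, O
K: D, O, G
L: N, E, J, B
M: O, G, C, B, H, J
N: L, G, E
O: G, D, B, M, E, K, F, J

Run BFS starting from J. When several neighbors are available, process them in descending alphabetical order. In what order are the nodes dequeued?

J O M L C K G F E D B H N I

Visit J; enqueue O, M, L, C → queue [O, M, L, C]
Visit O; enqueue K, G, F, E, D, B → queue [M, L, C, K, G, F, E, D, B]
Visit M; enqueue H → queue [L, C, K, G, F, E, D, B, H]
Visit L; enqueue N → queue [C, K, G, F, E, D, B, H, N]
Visit C → queue [K, G, F, E, D, B, H, N]
Visit K → queue [G, F, E, D, B, H, N]
Visit G → queue [F, E, D, B, H, N]
Visit F; enqueue I → queue [E, D, B, H, N, I]
Visit E → queue [D, B, H, N, I]
Visit D → queue [B, H, N, I]
Visit B → queue [H, N, I]
Visit H → queue [N, I]
Visit N → queue [I]
Visit I → queue []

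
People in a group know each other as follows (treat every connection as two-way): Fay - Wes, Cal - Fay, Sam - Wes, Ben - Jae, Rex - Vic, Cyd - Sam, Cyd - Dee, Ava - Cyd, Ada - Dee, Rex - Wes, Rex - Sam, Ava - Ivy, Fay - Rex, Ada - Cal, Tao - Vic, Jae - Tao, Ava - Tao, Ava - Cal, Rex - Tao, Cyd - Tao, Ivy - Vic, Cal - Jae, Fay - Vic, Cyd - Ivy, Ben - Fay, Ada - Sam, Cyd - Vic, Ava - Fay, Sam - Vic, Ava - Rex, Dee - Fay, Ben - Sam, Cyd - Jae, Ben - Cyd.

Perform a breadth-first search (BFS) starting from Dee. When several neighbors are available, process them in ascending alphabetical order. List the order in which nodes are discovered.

Visit Dee; enqueue Ada, Cyd, Fay → queue [Ada, Cyd, Fay]
Visit Ada; enqueue Cal, Sam → queue [Cyd, Fay, Cal, Sam]
Visit Cyd; enqueue Ava, Ben, Ivy, Jae, Tao, Vic → queue [Fay, Cal, Sam, Ava, Ben, Ivy, Jae, Tao, Vic]
Visit Fay; enqueue Rex, Wes → queue [Cal, Sam, Ava, Ben, Ivy, Jae, Tao, Vic, Rex, Wes]
Visit Cal → queue [Sam, Ava, Ben, Ivy, Jae, Tao, Vic, Rex, Wes]
Visit Sam → queue [Ava, Ben, Ivy, Jae, Tao, Vic, Rex, Wes]
Visit Ava → queue [Ben, Ivy, Jae, Tao, Vic, Rex, Wes]
Visit Ben → queue [Ivy, Jae, Tao, Vic, Rex, Wes]
Visit Ivy → queue [Jae, Tao, Vic, Rex, Wes]
Visit Jae → queue [Tao, Vic, Rex, Wes]
Visit Tao → queue [Vic, Rex, Wes]
Visit Vic → queue [Rex, Wes]
Visit Rex → queue [Wes]
Visit Wes → queue []

Dee → Ada → Cyd → Fay → Cal → Sam → Ava → Ben → Ivy → Jae → Tao → Vic → Rex → Wes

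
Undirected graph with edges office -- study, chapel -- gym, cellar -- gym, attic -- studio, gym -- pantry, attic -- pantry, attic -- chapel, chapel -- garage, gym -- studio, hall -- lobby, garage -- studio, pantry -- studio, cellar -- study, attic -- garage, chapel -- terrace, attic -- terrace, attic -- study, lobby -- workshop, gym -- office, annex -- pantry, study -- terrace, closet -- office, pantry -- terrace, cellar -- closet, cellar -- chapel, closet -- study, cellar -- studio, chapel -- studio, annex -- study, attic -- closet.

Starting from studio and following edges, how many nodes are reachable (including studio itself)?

BFS from studio visits: studio, pantry, gym, garage, chapel, cellar, attic, terrace, annex, office, study, closet
Reachable nodes: 12 of 15 total.

12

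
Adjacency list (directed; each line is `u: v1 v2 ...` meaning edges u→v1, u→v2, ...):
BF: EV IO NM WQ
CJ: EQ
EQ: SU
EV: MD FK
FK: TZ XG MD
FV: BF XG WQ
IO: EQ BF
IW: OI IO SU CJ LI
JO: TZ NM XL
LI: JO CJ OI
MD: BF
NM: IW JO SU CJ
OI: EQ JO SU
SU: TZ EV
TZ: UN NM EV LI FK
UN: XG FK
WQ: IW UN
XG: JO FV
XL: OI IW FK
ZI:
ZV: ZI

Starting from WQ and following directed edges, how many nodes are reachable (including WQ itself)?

19

BFS from WQ visits: WQ, IW, UN, OI, IO, SU, CJ, LI, XG, FK, EQ, JO, BF, TZ, EV, FV, MD, NM, XL
Reachable nodes: 19 of 21 total.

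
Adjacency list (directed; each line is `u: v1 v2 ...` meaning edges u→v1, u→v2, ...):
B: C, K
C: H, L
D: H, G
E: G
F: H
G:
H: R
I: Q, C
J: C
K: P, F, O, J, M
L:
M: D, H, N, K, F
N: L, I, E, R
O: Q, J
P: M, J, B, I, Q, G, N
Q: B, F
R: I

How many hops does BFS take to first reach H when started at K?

2

Level 0: K
Level 1: F, J, M, O, P
Level 2: B, C, D, G, H, I, N, Q
Level 3: E, L, R
H first appears at level 2.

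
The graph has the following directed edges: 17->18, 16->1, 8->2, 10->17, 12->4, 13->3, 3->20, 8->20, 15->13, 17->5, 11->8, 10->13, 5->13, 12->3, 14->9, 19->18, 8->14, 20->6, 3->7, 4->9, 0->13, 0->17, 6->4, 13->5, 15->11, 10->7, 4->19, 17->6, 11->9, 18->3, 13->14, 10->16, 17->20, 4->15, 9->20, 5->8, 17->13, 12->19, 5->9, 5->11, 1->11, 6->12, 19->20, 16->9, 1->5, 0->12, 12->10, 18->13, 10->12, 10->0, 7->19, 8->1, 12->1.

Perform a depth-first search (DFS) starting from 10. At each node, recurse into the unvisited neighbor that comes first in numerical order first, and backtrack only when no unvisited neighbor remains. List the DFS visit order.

10 -> 0 -> 12 -> 1 -> 5 -> 8 -> 2 -> 14 -> 9 -> 20 -> 6 -> 4 -> 15 -> 11 -> 13 -> 3 -> 7 -> 19 -> 18 -> 17 -> 16

Visit 10
10 → 0
0 → 12
12 → 1
1 → 5
5 → 8
8 → 2
8 → 14
14 → 9
9 → 20
20 → 6
6 → 4
4 → 15
15 → 11
15 → 13
13 → 3
3 → 7
7 → 19
19 → 18
0 → 17
10 → 16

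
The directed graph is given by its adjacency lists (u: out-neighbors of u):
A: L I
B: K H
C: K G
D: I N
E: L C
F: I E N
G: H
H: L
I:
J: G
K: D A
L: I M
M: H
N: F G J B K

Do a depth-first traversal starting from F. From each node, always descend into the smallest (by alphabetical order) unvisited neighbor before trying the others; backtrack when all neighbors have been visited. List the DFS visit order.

Visit F
F → E
E → C
C → G
G → H
H → L
L → I
L → M
C → K
K → A
K → D
D → N
N → B
N → J

F -> E -> C -> G -> H -> L -> I -> M -> K -> A -> D -> N -> B -> J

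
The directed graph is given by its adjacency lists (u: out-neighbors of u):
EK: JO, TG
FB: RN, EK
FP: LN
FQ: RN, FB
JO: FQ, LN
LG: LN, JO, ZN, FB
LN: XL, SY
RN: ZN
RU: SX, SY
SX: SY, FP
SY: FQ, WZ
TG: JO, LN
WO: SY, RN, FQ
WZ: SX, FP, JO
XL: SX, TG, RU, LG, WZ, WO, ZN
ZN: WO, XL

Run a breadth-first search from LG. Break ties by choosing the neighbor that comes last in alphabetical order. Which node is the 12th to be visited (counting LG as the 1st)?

Visit LG; enqueue ZN, LN, JO, FB → queue [ZN, LN, JO, FB]
Visit ZN; enqueue XL, WO → queue [LN, JO, FB, XL, WO]
Visit LN; enqueue SY → queue [JO, FB, XL, WO, SY]
Visit JO; enqueue FQ → queue [FB, XL, WO, SY, FQ]
Visit FB; enqueue RN, EK → queue [XL, WO, SY, FQ, RN, EK]
Visit XL; enqueue WZ, TG, SX, RU → queue [WO, SY, FQ, RN, EK, WZ, TG, SX, RU]
Visit WO → queue [SY, FQ, RN, EK, WZ, TG, SX, RU]
Visit SY → queue [FQ, RN, EK, WZ, TG, SX, RU]
Visit FQ → queue [RN, EK, WZ, TG, SX, RU]
Visit RN → queue [EK, WZ, TG, SX, RU]
Visit EK → queue [WZ, TG, SX, RU]
Visit WZ; enqueue FP → queue [TG, SX, RU, FP]
Visit TG → queue [SX, RU, FP]
Visit SX → queue [RU, FP]
Visit RU → queue [FP]
Visit FP → queue []

Visit order: LG, ZN, LN, JO, FB, XL, WO, SY, FQ, RN, EK, WZ, TG, SX, RU, FP

WZ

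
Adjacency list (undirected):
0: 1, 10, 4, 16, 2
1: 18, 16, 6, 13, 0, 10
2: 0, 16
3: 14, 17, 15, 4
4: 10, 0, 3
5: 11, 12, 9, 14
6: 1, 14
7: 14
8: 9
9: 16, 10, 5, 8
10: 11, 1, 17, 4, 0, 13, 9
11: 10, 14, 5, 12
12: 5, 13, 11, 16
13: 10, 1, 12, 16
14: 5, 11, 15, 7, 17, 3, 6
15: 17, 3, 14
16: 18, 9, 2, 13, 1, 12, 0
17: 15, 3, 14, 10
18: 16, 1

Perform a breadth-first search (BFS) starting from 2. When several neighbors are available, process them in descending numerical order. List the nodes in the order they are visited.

Visit 2; enqueue 16, 0 → queue [16, 0]
Visit 16; enqueue 18, 13, 12, 9, 1 → queue [0, 18, 13, 12, 9, 1]
Visit 0; enqueue 10, 4 → queue [18, 13, 12, 9, 1, 10, 4]
Visit 18 → queue [13, 12, 9, 1, 10, 4]
Visit 13 → queue [12, 9, 1, 10, 4]
Visit 12; enqueue 11, 5 → queue [9, 1, 10, 4, 11, 5]
Visit 9; enqueue 8 → queue [1, 10, 4, 11, 5, 8]
Visit 1; enqueue 6 → queue [10, 4, 11, 5, 8, 6]
Visit 10; enqueue 17 → queue [4, 11, 5, 8, 6, 17]
Visit 4; enqueue 3 → queue [11, 5, 8, 6, 17, 3]
Visit 11; enqueue 14 → queue [5, 8, 6, 17, 3, 14]
Visit 5 → queue [8, 6, 17, 3, 14]
Visit 8 → queue [6, 17, 3, 14]
Visit 6 → queue [17, 3, 14]
Visit 17; enqueue 15 → queue [3, 14, 15]
Visit 3 → queue [14, 15]
Visit 14; enqueue 7 → queue [15, 7]
Visit 15 → queue [7]
Visit 7 → queue []

2 → 16 → 0 → 18 → 13 → 12 → 9 → 1 → 10 → 4 → 11 → 5 → 8 → 6 → 17 → 3 → 14 → 15 → 7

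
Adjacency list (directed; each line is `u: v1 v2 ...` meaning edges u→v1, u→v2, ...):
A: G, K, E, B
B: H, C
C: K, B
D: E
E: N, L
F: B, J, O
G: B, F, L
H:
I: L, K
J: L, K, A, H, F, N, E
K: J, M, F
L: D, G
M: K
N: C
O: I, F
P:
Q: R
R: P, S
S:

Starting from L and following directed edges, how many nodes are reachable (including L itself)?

15

BFS from L visits: L, D, G, E, B, F, N, C, H, J, O, K, A, I, M
Reachable nodes: 15 of 19 total.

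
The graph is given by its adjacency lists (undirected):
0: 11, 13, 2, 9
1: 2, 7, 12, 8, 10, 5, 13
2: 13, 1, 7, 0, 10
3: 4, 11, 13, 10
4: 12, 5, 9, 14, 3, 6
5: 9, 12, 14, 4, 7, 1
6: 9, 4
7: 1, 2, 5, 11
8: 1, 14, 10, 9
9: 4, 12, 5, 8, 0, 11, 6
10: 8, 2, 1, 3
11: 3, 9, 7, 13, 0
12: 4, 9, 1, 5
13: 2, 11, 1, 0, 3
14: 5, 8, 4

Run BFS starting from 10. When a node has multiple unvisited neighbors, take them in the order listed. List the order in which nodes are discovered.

10 8 2 1 3 14 9 13 7 0 12 5 4 11 6

Visit 10; enqueue 8, 2, 1, 3 → queue [8, 2, 1, 3]
Visit 8; enqueue 14, 9 → queue [2, 1, 3, 14, 9]
Visit 2; enqueue 13, 7, 0 → queue [1, 3, 14, 9, 13, 7, 0]
Visit 1; enqueue 12, 5 → queue [3, 14, 9, 13, 7, 0, 12, 5]
Visit 3; enqueue 4, 11 → queue [14, 9, 13, 7, 0, 12, 5, 4, 11]
Visit 14 → queue [9, 13, 7, 0, 12, 5, 4, 11]
Visit 9; enqueue 6 → queue [13, 7, 0, 12, 5, 4, 11, 6]
Visit 13 → queue [7, 0, 12, 5, 4, 11, 6]
Visit 7 → queue [0, 12, 5, 4, 11, 6]
Visit 0 → queue [12, 5, 4, 11, 6]
Visit 12 → queue [5, 4, 11, 6]
Visit 5 → queue [4, 11, 6]
Visit 4 → queue [11, 6]
Visit 11 → queue [6]
Visit 6 → queue []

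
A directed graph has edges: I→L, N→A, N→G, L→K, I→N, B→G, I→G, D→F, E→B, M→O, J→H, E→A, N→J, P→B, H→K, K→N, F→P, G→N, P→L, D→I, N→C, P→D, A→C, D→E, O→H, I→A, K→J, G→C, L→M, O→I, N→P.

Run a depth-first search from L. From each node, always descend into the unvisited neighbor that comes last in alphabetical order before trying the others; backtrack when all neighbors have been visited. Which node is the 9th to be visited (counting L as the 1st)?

Visit L
L → M
M → O
O → I
I → N
N → P
P → D
D → F
D → E
E → B
B → G
G → C
E → A
N → J
J → H
H → K

Visit order: L, M, O, I, N, P, D, F, E, B, G, C, A, J, H, K

E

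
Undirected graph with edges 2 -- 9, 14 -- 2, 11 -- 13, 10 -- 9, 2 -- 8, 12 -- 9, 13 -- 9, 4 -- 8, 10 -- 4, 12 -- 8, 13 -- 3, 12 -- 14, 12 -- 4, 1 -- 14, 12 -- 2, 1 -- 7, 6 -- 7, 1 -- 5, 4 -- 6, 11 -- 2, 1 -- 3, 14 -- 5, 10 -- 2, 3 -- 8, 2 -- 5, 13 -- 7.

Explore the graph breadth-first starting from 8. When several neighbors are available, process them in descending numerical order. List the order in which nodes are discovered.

Visit 8; enqueue 12, 4, 3, 2 → queue [12, 4, 3, 2]
Visit 12; enqueue 14, 9 → queue [4, 3, 2, 14, 9]
Visit 4; enqueue 10, 6 → queue [3, 2, 14, 9, 10, 6]
Visit 3; enqueue 13, 1 → queue [2, 14, 9, 10, 6, 13, 1]
Visit 2; enqueue 11, 5 → queue [14, 9, 10, 6, 13, 1, 11, 5]
Visit 14 → queue [9, 10, 6, 13, 1, 11, 5]
Visit 9 → queue [10, 6, 13, 1, 11, 5]
Visit 10 → queue [6, 13, 1, 11, 5]
Visit 6; enqueue 7 → queue [13, 1, 11, 5, 7]
Visit 13 → queue [1, 11, 5, 7]
Visit 1 → queue [11, 5, 7]
Visit 11 → queue [5, 7]
Visit 5 → queue [7]
Visit 7 → queue []

8, 12, 4, 3, 2, 14, 9, 10, 6, 13, 1, 11, 5, 7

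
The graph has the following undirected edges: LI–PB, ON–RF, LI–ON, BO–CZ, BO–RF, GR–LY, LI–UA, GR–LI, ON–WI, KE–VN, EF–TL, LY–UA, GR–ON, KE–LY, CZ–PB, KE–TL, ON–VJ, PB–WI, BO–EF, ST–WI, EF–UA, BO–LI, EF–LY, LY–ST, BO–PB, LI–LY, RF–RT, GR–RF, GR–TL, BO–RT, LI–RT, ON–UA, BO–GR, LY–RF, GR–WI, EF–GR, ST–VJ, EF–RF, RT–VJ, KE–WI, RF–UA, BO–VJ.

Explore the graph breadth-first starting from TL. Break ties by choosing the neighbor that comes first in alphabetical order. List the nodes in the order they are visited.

Visit TL; enqueue EF, GR, KE → queue [EF, GR, KE]
Visit EF; enqueue BO, LY, RF, UA → queue [GR, KE, BO, LY, RF, UA]
Visit GR; enqueue LI, ON, WI → queue [KE, BO, LY, RF, UA, LI, ON, WI]
Visit KE; enqueue VN → queue [BO, LY, RF, UA, LI, ON, WI, VN]
Visit BO; enqueue CZ, PB, RT, VJ → queue [LY, RF, UA, LI, ON, WI, VN, CZ, PB, RT, VJ]
Visit LY; enqueue ST → queue [RF, UA, LI, ON, WI, VN, CZ, PB, RT, VJ, ST]
Visit RF → queue [UA, LI, ON, WI, VN, CZ, PB, RT, VJ, ST]
Visit UA → queue [LI, ON, WI, VN, CZ, PB, RT, VJ, ST]
Visit LI → queue [ON, WI, VN, CZ, PB, RT, VJ, ST]
Visit ON → queue [WI, VN, CZ, PB, RT, VJ, ST]
Visit WI → queue [VN, CZ, PB, RT, VJ, ST]
Visit VN → queue [CZ, PB, RT, VJ, ST]
Visit CZ → queue [PB, RT, VJ, ST]
Visit PB → queue [RT, VJ, ST]
Visit RT → queue [VJ, ST]
Visit VJ → queue [ST]
Visit ST → queue []

TL, EF, GR, KE, BO, LY, RF, UA, LI, ON, WI, VN, CZ, PB, RT, VJ, ST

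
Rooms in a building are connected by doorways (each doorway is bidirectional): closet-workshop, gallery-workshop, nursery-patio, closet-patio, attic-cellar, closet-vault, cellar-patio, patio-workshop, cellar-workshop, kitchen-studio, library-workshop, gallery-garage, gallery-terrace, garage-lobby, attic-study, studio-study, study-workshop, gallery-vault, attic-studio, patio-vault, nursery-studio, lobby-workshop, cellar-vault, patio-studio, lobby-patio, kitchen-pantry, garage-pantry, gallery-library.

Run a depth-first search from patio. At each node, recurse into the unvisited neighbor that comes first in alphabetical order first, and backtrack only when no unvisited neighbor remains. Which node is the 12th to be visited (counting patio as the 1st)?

Visit patio
patio → cellar
cellar → attic
attic → studio
studio → kitchen
kitchen → pantry
pantry → garage
garage → gallery
gallery → library
library → workshop
workshop → closet
closet → vault
workshop → lobby
workshop → study
gallery → terrace
studio → nursery

Visit order: patio, cellar, attic, studio, kitchen, pantry, garage, gallery, library, workshop, closet, vault, lobby, study, terrace, nursery

vault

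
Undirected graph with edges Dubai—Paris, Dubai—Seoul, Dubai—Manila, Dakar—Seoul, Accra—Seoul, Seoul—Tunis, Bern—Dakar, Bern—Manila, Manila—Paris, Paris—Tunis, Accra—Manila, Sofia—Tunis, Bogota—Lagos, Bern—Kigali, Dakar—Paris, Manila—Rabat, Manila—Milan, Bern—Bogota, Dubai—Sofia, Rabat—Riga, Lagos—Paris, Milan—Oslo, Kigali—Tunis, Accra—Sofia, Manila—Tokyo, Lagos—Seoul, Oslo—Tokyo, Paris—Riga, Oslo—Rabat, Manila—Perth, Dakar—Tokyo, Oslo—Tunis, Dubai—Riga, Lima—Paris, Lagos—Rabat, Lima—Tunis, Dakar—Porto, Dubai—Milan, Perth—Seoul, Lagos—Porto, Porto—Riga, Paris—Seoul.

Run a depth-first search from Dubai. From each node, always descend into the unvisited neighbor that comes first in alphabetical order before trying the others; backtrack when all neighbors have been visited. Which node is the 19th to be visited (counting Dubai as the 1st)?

Visit Dubai
Dubai → Manila
Manila → Accra
Accra → Seoul
Seoul → Dakar
Dakar → Bern
Bern → Bogota
Bogota → Lagos
Lagos → Paris
Paris → Lima
Lima → Tunis
Tunis → Kigali
Tunis → Oslo
Oslo → Milan
Oslo → Rabat
Rabat → Riga
Riga → Porto
Oslo → Tokyo
Tunis → Sofia
Seoul → Perth

Visit order: Dubai, Manila, Accra, Seoul, Dakar, Bern, Bogota, Lagos, Paris, Lima, Tunis, Kigali, Oslo, Milan, Rabat, Riga, Porto, Tokyo, Sofia, Perth

Sofia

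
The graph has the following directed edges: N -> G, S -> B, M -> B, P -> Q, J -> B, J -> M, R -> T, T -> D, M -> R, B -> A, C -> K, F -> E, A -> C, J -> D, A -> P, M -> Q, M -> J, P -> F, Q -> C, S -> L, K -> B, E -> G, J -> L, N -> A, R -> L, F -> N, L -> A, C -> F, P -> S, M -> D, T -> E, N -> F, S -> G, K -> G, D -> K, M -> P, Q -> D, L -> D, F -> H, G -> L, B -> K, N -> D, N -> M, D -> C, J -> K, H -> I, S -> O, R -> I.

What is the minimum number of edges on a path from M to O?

3

Level 0: M
Level 1: B, D, J, P, Q, R
Level 2: A, C, F, I, K, L, S, T
Level 3: E, G, H, N, O
O first appears at level 3.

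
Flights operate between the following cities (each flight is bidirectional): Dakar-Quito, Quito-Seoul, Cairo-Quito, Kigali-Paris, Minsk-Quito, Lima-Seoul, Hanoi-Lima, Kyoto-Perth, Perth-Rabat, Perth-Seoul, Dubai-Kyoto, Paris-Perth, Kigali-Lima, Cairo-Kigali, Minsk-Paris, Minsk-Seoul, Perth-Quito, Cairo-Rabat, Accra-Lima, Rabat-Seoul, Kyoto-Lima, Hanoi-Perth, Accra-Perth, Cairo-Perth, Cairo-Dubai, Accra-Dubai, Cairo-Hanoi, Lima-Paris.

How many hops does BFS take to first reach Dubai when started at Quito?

Level 0: Quito
Level 1: Cairo, Dakar, Minsk, Perth, Seoul
Level 2: Accra, Dubai, Hanoi, Kigali, Kyoto, Lima, Paris, Rabat
Dubai first appears at level 2.

2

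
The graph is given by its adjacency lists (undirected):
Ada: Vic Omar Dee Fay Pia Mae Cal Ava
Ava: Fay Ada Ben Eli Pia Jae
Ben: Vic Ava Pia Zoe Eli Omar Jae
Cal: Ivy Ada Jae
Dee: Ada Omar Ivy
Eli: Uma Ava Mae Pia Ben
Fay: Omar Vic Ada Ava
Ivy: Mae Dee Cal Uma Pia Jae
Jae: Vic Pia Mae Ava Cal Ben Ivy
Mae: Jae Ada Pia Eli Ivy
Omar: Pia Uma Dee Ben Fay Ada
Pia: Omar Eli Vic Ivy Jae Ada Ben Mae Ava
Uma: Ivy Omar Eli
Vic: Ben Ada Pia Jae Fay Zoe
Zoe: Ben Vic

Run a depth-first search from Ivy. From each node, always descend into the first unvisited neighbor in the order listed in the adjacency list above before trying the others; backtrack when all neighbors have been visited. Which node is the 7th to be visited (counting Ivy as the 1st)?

Visit Ivy
Ivy → Mae
Mae → Jae
Jae → Vic
Vic → Ben
Ben → Ava
Ava → Fay
Fay → Omar
Omar → Pia
Pia → Eli
Eli → Uma
Pia → Ada
Ada → Dee
Ada → Cal
Ben → Zoe

Visit order: Ivy, Mae, Jae, Vic, Ben, Ava, Fay, Omar, Pia, Eli, Uma, Ada, Dee, Cal, Zoe

Fay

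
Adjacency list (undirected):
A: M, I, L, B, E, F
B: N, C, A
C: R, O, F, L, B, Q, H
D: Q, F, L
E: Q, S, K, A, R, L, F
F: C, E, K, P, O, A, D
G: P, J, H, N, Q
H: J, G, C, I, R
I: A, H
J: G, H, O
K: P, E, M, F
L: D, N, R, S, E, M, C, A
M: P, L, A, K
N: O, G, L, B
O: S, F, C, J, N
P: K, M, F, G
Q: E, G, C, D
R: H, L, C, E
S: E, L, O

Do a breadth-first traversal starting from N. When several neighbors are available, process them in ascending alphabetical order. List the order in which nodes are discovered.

Visit N; enqueue B, G, L, O → queue [B, G, L, O]
Visit B; enqueue A, C → queue [G, L, O, A, C]
Visit G; enqueue H, J, P, Q → queue [L, O, A, C, H, J, P, Q]
Visit L; enqueue D, E, M, R, S → queue [O, A, C, H, J, P, Q, D, E, M, R, S]
Visit O; enqueue F → queue [A, C, H, J, P, Q, D, E, M, R, S, F]
Visit A; enqueue I → queue [C, H, J, P, Q, D, E, M, R, S, F, I]
Visit C → queue [H, J, P, Q, D, E, M, R, S, F, I]
Visit H → queue [J, P, Q, D, E, M, R, S, F, I]
Visit J → queue [P, Q, D, E, M, R, S, F, I]
Visit P; enqueue K → queue [Q, D, E, M, R, S, F, I, K]
Visit Q → queue [D, E, M, R, S, F, I, K]
Visit D → queue [E, M, R, S, F, I, K]
Visit E → queue [M, R, S, F, I, K]
Visit M → queue [R, S, F, I, K]
Visit R → queue [S, F, I, K]
Visit S → queue [F, I, K]
Visit F → queue [I, K]
Visit I → queue [K]
Visit K → queue []

N, B, G, L, O, A, C, H, J, P, Q, D, E, M, R, S, F, I, K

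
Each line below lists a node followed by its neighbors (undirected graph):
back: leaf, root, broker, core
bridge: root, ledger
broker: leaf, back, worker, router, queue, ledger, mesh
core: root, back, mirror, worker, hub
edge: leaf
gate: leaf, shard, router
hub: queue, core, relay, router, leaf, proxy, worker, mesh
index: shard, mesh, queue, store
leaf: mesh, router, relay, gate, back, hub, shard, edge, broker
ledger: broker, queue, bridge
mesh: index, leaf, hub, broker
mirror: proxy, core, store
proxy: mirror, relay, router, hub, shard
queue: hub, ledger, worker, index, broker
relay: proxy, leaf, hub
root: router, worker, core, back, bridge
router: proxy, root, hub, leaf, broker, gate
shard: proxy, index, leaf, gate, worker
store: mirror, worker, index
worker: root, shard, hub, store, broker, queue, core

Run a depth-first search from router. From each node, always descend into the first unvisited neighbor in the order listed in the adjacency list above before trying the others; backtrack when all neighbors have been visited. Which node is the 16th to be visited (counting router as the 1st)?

back

Visit router
router → proxy
proxy → mirror
mirror → core
core → root
root → worker
worker → shard
shard → index
index → mesh
mesh → leaf
leaf → relay
relay → hub
hub → queue
queue → ledger
ledger → broker
broker → back
ledger → bridge
leaf → gate
leaf → edge
index → store

Visit order: router, proxy, mirror, core, root, worker, shard, index, mesh, leaf, relay, hub, queue, ledger, broker, back, bridge, gate, edge, store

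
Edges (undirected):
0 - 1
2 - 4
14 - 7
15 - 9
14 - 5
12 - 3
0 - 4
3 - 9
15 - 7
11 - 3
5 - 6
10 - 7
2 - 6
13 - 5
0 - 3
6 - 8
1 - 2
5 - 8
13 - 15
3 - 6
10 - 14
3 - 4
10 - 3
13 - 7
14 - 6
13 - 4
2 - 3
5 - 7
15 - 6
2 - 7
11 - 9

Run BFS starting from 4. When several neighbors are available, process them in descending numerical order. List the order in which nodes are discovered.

4 → 13 → 3 → 2 → 0 → 15 → 7 → 5 → 12 → 11 → 10 → 9 → 6 → 1 → 14 → 8

Visit 4; enqueue 13, 3, 2, 0 → queue [13, 3, 2, 0]
Visit 13; enqueue 15, 7, 5 → queue [3, 2, 0, 15, 7, 5]
Visit 3; enqueue 12, 11, 10, 9, 6 → queue [2, 0, 15, 7, 5, 12, 11, 10, 9, 6]
Visit 2; enqueue 1 → queue [0, 15, 7, 5, 12, 11, 10, 9, 6, 1]
Visit 0 → queue [15, 7, 5, 12, 11, 10, 9, 6, 1]
Visit 15 → queue [7, 5, 12, 11, 10, 9, 6, 1]
Visit 7; enqueue 14 → queue [5, 12, 11, 10, 9, 6, 1, 14]
Visit 5; enqueue 8 → queue [12, 11, 10, 9, 6, 1, 14, 8]
Visit 12 → queue [11, 10, 9, 6, 1, 14, 8]
Visit 11 → queue [10, 9, 6, 1, 14, 8]
Visit 10 → queue [9, 6, 1, 14, 8]
Visit 9 → queue [6, 1, 14, 8]
Visit 6 → queue [1, 14, 8]
Visit 1 → queue [14, 8]
Visit 14 → queue [8]
Visit 8 → queue []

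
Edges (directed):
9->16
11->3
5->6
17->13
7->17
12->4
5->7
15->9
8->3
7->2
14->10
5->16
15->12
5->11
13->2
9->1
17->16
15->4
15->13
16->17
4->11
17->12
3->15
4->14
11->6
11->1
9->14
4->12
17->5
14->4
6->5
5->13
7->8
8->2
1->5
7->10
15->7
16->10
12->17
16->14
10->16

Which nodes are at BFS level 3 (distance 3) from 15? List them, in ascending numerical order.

Level 0: 15
Level 1: 4, 7, 9, 12, 13
Level 2: 1, 2, 8, 10, 11, 14, 16, 17
Level 3: 3, 5, 6

3, 5, 6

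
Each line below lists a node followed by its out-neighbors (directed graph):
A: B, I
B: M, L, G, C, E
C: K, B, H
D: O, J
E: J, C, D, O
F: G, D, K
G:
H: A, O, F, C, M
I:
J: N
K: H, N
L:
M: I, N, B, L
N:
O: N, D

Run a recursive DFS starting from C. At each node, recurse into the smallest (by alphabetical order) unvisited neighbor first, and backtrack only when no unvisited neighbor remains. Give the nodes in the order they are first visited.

Visit C
C → B
B → E
E → D
D → J
J → N
D → O
B → G
B → L
B → M
M → I
C → H
H → A
H → F
F → K

C -> B -> E -> D -> J -> N -> O -> G -> L -> M -> I -> H -> A -> F -> K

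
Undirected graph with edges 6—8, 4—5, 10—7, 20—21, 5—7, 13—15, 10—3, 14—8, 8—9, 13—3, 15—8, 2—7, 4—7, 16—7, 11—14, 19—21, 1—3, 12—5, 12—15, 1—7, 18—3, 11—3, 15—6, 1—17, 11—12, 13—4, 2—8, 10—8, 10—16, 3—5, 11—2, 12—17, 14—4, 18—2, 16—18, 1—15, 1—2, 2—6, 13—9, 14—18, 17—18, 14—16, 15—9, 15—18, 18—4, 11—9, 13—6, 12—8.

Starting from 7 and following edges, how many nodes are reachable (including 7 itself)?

BFS from 7 visits: 7, 16, 10, 5, 4, 2, 1, 18, 14, 8, 3, 12, 13, 11, 6, 17, 15, 9
Reachable nodes: 18 of 21 total.

18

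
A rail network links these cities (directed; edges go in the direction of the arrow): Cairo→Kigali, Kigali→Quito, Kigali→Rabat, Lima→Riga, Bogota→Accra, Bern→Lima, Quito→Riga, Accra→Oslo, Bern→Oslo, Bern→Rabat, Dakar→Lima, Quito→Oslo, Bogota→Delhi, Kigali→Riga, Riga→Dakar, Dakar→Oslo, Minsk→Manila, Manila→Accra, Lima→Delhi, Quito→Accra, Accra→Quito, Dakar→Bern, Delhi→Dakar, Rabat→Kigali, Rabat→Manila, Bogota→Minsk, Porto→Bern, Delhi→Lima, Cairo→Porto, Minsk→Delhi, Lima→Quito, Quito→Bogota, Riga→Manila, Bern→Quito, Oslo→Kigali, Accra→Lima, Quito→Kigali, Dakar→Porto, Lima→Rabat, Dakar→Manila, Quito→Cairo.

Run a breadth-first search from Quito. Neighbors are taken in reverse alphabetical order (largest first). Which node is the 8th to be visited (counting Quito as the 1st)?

Manila

Visit Quito; enqueue Riga, Oslo, Kigali, Cairo, Bogota, Accra → queue [Riga, Oslo, Kigali, Cairo, Bogota, Accra]
Visit Riga; enqueue Manila, Dakar → queue [Oslo, Kigali, Cairo, Bogota, Accra, Manila, Dakar]
Visit Oslo → queue [Kigali, Cairo, Bogota, Accra, Manila, Dakar]
Visit Kigali; enqueue Rabat → queue [Cairo, Bogota, Accra, Manila, Dakar, Rabat]
Visit Cairo; enqueue Porto → queue [Bogota, Accra, Manila, Dakar, Rabat, Porto]
Visit Bogota; enqueue Minsk, Delhi → queue [Accra, Manila, Dakar, Rabat, Porto, Minsk, Delhi]
Visit Accra; enqueue Lima → queue [Manila, Dakar, Rabat, Porto, Minsk, Delhi, Lima]
Visit Manila → queue [Dakar, Rabat, Porto, Minsk, Delhi, Lima]
Visit Dakar; enqueue Bern → queue [Rabat, Porto, Minsk, Delhi, Lima, Bern]
Visit Rabat → queue [Porto, Minsk, Delhi, Lima, Bern]
Visit Porto → queue [Minsk, Delhi, Lima, Bern]
Visit Minsk → queue [Delhi, Lima, Bern]
Visit Delhi → queue [Lima, Bern]
Visit Lima → queue [Bern]
Visit Bern → queue []

Visit order: Quito, Riga, Oslo, Kigali, Cairo, Bogota, Accra, Manila, Dakar, Rabat, Porto, Minsk, Delhi, Lima, Bern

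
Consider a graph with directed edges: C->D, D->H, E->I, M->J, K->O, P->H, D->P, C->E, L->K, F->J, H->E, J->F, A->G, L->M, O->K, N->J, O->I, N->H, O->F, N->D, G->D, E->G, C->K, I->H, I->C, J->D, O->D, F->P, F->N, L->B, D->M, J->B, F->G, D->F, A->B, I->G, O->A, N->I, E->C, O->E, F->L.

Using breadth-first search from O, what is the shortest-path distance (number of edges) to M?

2

Level 0: O
Level 1: A, D, E, F, I, K
Level 2: B, C, G, H, J, L, M, N, P
M first appears at level 2.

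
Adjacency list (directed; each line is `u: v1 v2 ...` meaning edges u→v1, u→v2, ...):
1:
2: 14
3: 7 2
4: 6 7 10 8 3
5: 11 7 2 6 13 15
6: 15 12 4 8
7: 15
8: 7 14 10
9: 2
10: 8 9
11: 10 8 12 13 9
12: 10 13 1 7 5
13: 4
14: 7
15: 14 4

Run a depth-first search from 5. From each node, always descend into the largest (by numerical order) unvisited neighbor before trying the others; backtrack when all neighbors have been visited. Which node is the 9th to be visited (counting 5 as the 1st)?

8

Visit 5
5 → 15
15 → 14
14 → 7
15 → 4
4 → 10
10 → 9
9 → 2
10 → 8
4 → 6
6 → 12
12 → 13
12 → 1
4 → 3
5 → 11

Visit order: 5, 15, 14, 7, 4, 10, 9, 2, 8, 6, 12, 13, 1, 3, 11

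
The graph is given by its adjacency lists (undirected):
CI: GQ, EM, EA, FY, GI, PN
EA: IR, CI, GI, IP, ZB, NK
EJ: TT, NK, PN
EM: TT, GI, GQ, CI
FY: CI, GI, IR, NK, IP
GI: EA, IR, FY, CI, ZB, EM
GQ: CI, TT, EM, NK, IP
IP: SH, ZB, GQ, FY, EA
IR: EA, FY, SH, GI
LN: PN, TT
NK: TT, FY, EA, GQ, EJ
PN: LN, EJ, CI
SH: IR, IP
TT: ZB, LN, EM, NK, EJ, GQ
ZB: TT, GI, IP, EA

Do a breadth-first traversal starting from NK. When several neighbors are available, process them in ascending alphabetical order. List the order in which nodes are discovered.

Visit NK; enqueue EA, EJ, FY, GQ, TT → queue [EA, EJ, FY, GQ, TT]
Visit EA; enqueue CI, GI, IP, IR, ZB → queue [EJ, FY, GQ, TT, CI, GI, IP, IR, ZB]
Visit EJ; enqueue PN → queue [FY, GQ, TT, CI, GI, IP, IR, ZB, PN]
Visit FY → queue [GQ, TT, CI, GI, IP, IR, ZB, PN]
Visit GQ; enqueue EM → queue [TT, CI, GI, IP, IR, ZB, PN, EM]
Visit TT; enqueue LN → queue [CI, GI, IP, IR, ZB, PN, EM, LN]
Visit CI → queue [GI, IP, IR, ZB, PN, EM, LN]
Visit GI → queue [IP, IR, ZB, PN, EM, LN]
Visit IP; enqueue SH → queue [IR, ZB, PN, EM, LN, SH]
Visit IR → queue [ZB, PN, EM, LN, SH]
Visit ZB → queue [PN, EM, LN, SH]
Visit PN → queue [EM, LN, SH]
Visit EM → queue [LN, SH]
Visit LN → queue [SH]
Visit SH → queue []

NK -> EA -> EJ -> FY -> GQ -> TT -> CI -> GI -> IP -> IR -> ZB -> PN -> EM -> LN -> SH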